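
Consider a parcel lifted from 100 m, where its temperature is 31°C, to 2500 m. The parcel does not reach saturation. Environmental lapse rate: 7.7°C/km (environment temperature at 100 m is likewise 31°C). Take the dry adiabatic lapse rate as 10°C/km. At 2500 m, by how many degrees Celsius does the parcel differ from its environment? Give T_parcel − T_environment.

Parcel:
  100 → 2500 m (dry, 10°C/km): ΔT = -10 × 2.4 = -24°C → T = 7°C
Environment:
  100 → 2500 m (environment, 7.7°C/km): ΔT = -7.7 × 2.4 = -18.48°C → T = 12.52°C
T_parcel − T_env = 7 − 12.52 = -5.52°C

-5.52°C (parcel cooler than environment)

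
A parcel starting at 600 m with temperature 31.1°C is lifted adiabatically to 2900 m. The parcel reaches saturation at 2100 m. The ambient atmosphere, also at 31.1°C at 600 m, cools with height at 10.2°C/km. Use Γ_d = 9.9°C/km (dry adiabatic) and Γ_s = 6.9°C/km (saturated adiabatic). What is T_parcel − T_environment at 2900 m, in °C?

Parcel:
  From 600 m to 2100 m (dry): cools by 9.9 × 1.5 = 14.85°C, giving 16.25°C.
  From 2100 m to 2900 m (saturated): cools by 6.9 × 0.8 = 5.52°C, giving 10.73°C.
Environment:
  From 600 m to 2900 m (environment): cools by 10.2 × 2.3 = 23.46°C, giving 7.64°C.
T_parcel − T_env = 10.73 − 7.64 = +3.09°C

+3.09°C (parcel warmer than environment)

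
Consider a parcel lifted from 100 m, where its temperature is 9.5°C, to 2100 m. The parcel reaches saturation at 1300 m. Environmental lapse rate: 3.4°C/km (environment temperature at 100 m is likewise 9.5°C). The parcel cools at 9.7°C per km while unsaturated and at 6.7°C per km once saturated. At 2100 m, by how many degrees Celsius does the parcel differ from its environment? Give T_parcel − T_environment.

-10.2°C (parcel cooler than environment)

Parcel:
  From 100 m to 1300 m (dry): cools by 9.7 × 1.2 = 11.64°C, giving -2.14°C.
  From 1300 m to 2100 m (saturated): cools by 6.7 × 0.8 = 5.36°C, giving -7.5°C.
Environment:
  From 100 m to 2100 m (environment): cools by 3.4 × 2 = 6.8°C, giving 2.7°C.
T_parcel − T_env = -7.5 − 2.7 = -10.2°C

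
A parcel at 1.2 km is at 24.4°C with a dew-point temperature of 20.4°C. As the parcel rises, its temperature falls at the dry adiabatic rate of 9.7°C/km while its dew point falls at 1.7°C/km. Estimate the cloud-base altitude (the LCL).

T and T_d converge at 9.7 − 1.7 = 8°C per km
Height above start = (24.4 − 20.4) / 8 = 0.5 km
LCL altitude = 1200 m + 500 m = 1700 m

1.7 km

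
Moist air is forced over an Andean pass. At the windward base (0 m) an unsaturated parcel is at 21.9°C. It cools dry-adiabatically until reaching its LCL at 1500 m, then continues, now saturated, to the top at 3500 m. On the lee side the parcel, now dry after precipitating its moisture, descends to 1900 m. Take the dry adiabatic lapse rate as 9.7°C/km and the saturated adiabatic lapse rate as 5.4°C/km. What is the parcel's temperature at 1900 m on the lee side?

Dry to 1500 m: -9.7 × 1.5 km = -14.55°C, so T = 7.35°C.
Saturated to 3500 m: -5.4 × 2 km = -10.8°C, so T = -3.45°C.
Dry descent to 1900 m: +9.7 × 1.6 km = +15.52°C, so T = 12.07°C.

12.07°C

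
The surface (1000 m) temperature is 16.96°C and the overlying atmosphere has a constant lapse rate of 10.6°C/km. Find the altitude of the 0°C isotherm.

Height above start = (16.96 − 0) / 10.6 = 1.6 km
Altitude = 1000 m + 1600 m = 2600 m

2600 m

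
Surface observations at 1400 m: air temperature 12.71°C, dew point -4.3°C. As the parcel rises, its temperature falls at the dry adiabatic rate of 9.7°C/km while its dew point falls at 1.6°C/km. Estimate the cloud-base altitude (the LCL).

3500 m

T and T_d converge at 9.7 − 1.6 = 8.1°C per km
Height above start = (12.71 − (-4.3)) / 8.1 = 2.1 km
LCL altitude = 1400 m + 2100 m = 3500 m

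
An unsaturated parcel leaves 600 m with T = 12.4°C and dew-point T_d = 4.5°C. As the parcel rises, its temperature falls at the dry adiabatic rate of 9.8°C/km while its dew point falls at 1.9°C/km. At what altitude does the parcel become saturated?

T and T_d converge at 9.8 − 1.9 = 7.9°C per km
Height above start = (12.4 − 4.5) / 7.9 = 1 km
LCL altitude = 600 m + 1000 m = 1600 m

1600 m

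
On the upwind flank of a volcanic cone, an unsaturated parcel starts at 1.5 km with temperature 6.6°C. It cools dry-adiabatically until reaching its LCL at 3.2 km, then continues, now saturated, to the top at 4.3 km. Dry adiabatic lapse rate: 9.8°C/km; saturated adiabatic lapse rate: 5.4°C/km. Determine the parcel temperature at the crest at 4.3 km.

-16°C

Dry to 3200 m: -9.8 × 1.7 km = -16.66°C, so T = -10.06°C.
Saturated to 4300 m: -5.4 × 1.1 km = -5.94°C, so T = -16°C.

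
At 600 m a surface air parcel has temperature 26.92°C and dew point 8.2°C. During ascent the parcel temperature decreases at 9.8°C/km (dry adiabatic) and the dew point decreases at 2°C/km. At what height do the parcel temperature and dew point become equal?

3000 m

T and T_d converge at 9.8 − 2 = 7.8°C per km
Height above start = (26.92 − 8.2) / 7.8 = 2.4 km
LCL altitude = 600 m + 2400 m = 3000 m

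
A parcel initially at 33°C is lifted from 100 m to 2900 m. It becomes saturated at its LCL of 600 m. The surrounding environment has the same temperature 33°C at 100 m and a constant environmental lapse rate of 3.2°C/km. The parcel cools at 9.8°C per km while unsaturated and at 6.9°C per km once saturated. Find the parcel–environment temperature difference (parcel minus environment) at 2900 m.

-11.81°C (parcel cooler than environment)

Parcel:
  Dry to 600 m: -9.8 × 0.5 km = -4.9°C, so T = 28.1°C.
  Saturated to 2900 m: -6.9 × 2.3 km = -15.87°C, so T = 12.23°C.
Environment:
  Environment to 2900 m: -3.2 × 2.8 km = -8.96°C, so T = 24.04°C.
T_parcel − T_env = 12.23 − 24.04 = -11.81°C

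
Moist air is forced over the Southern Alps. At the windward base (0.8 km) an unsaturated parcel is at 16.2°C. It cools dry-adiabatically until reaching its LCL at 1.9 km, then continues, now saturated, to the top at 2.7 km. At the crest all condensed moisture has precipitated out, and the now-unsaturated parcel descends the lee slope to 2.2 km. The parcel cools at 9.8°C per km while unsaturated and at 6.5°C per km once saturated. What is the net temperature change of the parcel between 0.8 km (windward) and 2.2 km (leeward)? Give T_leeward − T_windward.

-11.08°C

800–1900 m, dry: Δz = 1.1 km ⇒ ΔT = -10.78°C; T = 5.42°C
1900–2700 m, saturated: Δz = 0.8 km ⇒ ΔT = -5.2°C; T = 0.22°C
2700–2200 m, dry descent: Δz = 0.5 km ⇒ ΔT = +4.9°C; T = 5.12°C
Net change vs windward start: 5.12 − 16.2 = -11.08°C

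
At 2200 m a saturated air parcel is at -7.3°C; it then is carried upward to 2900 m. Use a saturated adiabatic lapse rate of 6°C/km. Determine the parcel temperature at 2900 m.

-11.5°C

Saturated adiabatic to 2900 m: -6 × 0.7 km = -4.2°C, so T = -11.5°C.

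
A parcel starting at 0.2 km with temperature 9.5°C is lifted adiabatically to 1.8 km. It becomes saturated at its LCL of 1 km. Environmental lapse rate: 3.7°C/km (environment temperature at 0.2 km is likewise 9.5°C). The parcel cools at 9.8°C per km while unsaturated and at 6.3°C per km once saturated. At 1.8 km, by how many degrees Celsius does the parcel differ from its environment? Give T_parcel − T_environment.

Parcel:
  From 200 m to 1000 m (dry): cools by 9.8 × 0.8 = 7.84°C, giving 1.66°C.
  From 1000 m to 1800 m (saturated): cools by 6.3 × 0.8 = 5.04°C, giving -3.38°C.
Environment:
  From 200 m to 1800 m (environment): cools by 3.7 × 1.6 = 5.92°C, giving 3.58°C.
T_parcel − T_env = -3.38 − 3.58 = -6.96°C

-6.96°C (parcel cooler than environment)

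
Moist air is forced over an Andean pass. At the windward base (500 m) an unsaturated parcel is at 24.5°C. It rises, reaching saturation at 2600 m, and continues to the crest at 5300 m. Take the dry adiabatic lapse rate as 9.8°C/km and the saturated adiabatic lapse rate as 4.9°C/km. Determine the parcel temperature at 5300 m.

-9.31°C

500 → 2600 m (dry, 9.8°C/km): ΔT = -9.8 × 2.1 = -20.58°C → T = 3.92°C
2600 → 5300 m (saturated, 4.9°C/km): ΔT = -4.9 × 2.7 = -13.23°C → T = -9.31°C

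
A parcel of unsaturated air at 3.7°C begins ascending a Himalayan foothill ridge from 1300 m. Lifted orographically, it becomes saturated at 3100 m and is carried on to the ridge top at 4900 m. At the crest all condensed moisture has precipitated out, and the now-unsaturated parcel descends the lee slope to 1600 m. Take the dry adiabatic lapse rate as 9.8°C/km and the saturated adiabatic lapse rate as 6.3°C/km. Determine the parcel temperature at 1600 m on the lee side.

1300–3100 m, dry: Δz = 1.8 km ⇒ ΔT = -17.64°C; T = -13.94°C
3100–4900 m, saturated: Δz = 1.8 km ⇒ ΔT = -11.34°C; T = -25.28°C
4900–1600 m, dry descent: Δz = 3.3 km ⇒ ΔT = +32.34°C; T = 7.06°C

7.06°C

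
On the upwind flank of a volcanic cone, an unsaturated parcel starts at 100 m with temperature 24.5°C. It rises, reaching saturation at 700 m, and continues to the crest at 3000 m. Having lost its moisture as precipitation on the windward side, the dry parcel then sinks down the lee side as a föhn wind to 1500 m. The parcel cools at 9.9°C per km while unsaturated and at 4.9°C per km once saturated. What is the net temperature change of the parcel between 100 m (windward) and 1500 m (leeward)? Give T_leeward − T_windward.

100–700 m, dry: Δz = 0.6 km ⇒ ΔT = -5.94°C; T = 18.56°C
700–3000 m, saturated: Δz = 2.3 km ⇒ ΔT = -11.27°C; T = 7.29°C
3000–1500 m, dry descent: Δz = 1.5 km ⇒ ΔT = +14.85°C; T = 22.14°C
Net change vs windward start: 22.14 − 24.5 = -2.36°C

-2.36°C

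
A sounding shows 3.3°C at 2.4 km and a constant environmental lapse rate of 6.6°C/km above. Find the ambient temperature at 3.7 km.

-5.28°C

From 2400 m to 3700 m (environmental): cools by 6.6 × 1.3 = 8.58°C, giving -5.28°C.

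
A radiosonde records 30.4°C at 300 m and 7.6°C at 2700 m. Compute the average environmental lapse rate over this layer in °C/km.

Γ = −ΔT/Δz = (30.4 − 7.6) / (2700 − 300) m
  = 22.8°C / 2.4 km = 9.5°C/km

9.5°C/km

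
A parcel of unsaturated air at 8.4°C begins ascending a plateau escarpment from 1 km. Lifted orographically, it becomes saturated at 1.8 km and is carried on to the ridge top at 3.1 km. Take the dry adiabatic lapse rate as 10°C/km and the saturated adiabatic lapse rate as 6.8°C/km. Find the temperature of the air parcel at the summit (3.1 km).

-8.44°C

1000–1800 m, dry: Δz = 0.8 km ⇒ ΔT = -8°C; T = 0.4°C
1800–3100 m, saturated: Δz = 1.3 km ⇒ ΔT = -8.84°C; T = -8.44°C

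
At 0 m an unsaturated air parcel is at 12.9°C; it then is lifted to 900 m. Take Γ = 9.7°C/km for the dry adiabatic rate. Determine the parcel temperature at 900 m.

4.17°C

From 0 m to 900 m (dry adiabatic): cools by 9.7 × 0.9 = 8.73°C, giving 4.17°C.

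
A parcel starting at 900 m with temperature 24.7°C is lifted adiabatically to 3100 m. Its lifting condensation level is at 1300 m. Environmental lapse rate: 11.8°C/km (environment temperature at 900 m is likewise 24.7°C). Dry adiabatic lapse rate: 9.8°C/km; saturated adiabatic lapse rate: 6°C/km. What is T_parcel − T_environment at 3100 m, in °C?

Parcel:
  From 900 m to 1300 m (dry): cools by 9.8 × 0.4 = 3.92°C, giving 20.78°C.
  From 1300 m to 3100 m (saturated): cools by 6 × 1.8 = 10.8°C, giving 9.98°C.
Environment:
  From 900 m to 3100 m (environment): cools by 11.8 × 2.2 = 25.96°C, giving -1.26°C.
T_parcel − T_env = 9.98 − (-1.26) = +11.24°C

+11.24°C (parcel warmer than environment)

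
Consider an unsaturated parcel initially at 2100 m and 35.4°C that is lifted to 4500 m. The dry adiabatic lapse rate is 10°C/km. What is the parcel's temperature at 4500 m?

2100 → 4500 m (dry adiabatic, 10°C/km): ΔT = -10 × 2.4 = -24°C → T = 11.4°C

11.4°C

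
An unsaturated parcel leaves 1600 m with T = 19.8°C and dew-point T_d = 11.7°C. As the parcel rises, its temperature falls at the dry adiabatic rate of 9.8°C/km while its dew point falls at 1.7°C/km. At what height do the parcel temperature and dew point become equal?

T and T_d converge at 9.8 − 1.7 = 8.1°C per km
Height above start = (19.8 − 11.7) / 8.1 = 1 km
LCL altitude = 1600 m + 1000 m = 2600 m

2600 m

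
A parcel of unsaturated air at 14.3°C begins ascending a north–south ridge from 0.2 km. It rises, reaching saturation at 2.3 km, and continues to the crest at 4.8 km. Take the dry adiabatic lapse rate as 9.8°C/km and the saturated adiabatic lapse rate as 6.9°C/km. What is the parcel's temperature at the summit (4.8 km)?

-23.53°C

Dry to 2300 m: -9.8 × 2.1 km = -20.58°C, so T = -6.28°C.
Saturated to 4800 m: -6.9 × 2.5 km = -17.25°C, so T = -23.53°C.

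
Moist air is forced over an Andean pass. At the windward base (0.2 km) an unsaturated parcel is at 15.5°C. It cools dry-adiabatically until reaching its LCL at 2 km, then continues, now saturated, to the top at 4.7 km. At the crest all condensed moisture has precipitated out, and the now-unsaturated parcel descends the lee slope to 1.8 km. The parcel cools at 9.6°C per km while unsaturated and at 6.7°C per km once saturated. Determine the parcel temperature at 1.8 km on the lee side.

7.97°C

200 → 2000 m (dry, 9.6°C/km): ΔT = -9.6 × 1.8 = -17.28°C → T = -1.78°C
2000 → 4700 m (saturated, 6.7°C/km): ΔT = -6.7 × 2.7 = -18.09°C → T = -19.87°C
4700 → 1800 m (dry descent, 9.6°C/km): ΔT = +9.6 × 2.9 = +27.84°C → T = 7.97°C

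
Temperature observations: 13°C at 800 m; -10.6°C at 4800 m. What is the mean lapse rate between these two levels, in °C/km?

Γ = −ΔT/Δz = (13 − (-10.6)) / (4800 − 800) m
  = 23.6°C / 4 km = 5.9°C/km

5.9°C/km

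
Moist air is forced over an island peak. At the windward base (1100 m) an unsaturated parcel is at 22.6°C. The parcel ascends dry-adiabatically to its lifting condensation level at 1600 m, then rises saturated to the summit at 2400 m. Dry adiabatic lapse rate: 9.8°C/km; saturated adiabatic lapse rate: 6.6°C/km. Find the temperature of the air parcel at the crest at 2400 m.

1100 → 1600 m (dry, 9.8°C/km): ΔT = -9.8 × 0.5 = -4.9°C → T = 17.7°C
1600 → 2400 m (saturated, 6.6°C/km): ΔT = -6.6 × 0.8 = -5.28°C → T = 12.42°C

12.42°C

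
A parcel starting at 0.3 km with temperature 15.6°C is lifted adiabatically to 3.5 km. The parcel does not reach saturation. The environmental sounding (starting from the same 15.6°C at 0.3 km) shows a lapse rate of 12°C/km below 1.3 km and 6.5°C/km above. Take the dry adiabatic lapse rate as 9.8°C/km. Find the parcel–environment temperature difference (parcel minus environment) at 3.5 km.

-5.06°C (parcel cooler than environment)

Parcel:
  Dry to 3500 m: -9.8 × 3.2 km = -31.36°C, so T = -15.76°C.
Environment:
  Environment, lower layer to 1300 m: -12 × 1 km = -12°C, so T = 3.6°C.
  Environment, upper layer to 3500 m: -6.5 × 2.2 km = -14.3°C, so T = -10.7°C.
T_parcel − T_env = -15.76 − (-10.7) = -5.06°C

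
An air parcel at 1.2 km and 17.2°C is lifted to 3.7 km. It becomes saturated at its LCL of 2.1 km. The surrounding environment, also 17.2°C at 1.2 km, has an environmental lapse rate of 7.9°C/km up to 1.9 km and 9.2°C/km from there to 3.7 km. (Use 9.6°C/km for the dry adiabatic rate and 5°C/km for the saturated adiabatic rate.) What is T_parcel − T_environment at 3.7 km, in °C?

+5.45°C (parcel warmer than environment)

Parcel:
  Dry to 2100 m: -9.6 × 0.9 km = -8.64°C, so T = 8.56°C.
  Saturated to 3700 m: -5 × 1.6 km = -8°C, so T = 0.56°C.
Environment:
  Environment, lower layer to 1900 m: -7.9 × 0.7 km = -5.53°C, so T = 11.67°C.
  Environment, upper layer to 3700 m: -9.2 × 1.8 km = -16.56°C, so T = -4.89°C.
T_parcel − T_env = 0.56 − (-4.89) = +5.45°C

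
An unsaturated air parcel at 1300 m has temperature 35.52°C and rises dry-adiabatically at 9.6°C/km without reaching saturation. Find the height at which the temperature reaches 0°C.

Height above start = (35.52 − 0) / 9.6 = 3.7 km
Altitude = 1300 m + 3700 m = 5000 m

5000 m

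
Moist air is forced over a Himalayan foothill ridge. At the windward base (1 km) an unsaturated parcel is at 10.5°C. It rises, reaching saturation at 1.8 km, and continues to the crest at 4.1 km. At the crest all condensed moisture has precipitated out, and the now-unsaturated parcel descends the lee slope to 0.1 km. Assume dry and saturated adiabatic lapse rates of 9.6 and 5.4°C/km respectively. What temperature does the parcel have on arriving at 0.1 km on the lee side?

1000 → 1800 m (dry, 9.6°C/km): ΔT = -9.6 × 0.8 = -7.68°C → T = 2.82°C
1800 → 4100 m (saturated, 5.4°C/km): ΔT = -5.4 × 2.3 = -12.42°C → T = -9.6°C
4100 → 100 m (dry descent, 9.6°C/km): ΔT = +9.6 × 4 = +38.4°C → T = 28.8°C

28.8°C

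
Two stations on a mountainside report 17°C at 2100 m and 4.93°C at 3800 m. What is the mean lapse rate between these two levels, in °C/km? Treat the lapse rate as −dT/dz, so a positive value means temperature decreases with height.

7.1°C/km

Γ = −ΔT/Δz = (17 − 4.93) / (3800 − 2100) m
  = 12.07°C / 1.7 km = 7.1°C/km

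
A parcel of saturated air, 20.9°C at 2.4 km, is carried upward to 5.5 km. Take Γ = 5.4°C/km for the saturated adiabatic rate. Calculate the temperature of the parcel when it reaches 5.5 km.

Saturated adiabatic to 5500 m: -5.4 × 3.1 km = -16.74°C, so T = 4.16°C.

4.16°C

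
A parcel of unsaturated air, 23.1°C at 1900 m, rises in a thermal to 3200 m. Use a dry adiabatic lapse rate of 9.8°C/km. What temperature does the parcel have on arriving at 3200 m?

Dry adiabatic to 3200 m: -9.8 × 1.3 km = -12.74°C, so T = 10.36°C.

10.36°C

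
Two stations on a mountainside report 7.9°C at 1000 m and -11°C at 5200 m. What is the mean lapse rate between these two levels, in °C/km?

4.5°C/km

Γ = −ΔT/Δz = (7.9 − (-11)) / (5200 − 1000) m
  = 18.9°C / 4.2 km = 4.5°C/km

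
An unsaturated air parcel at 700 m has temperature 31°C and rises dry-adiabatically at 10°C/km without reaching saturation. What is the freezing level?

Height above start = (31 − 0) / 10 = 3.1 km
Altitude = 700 m + 3100 m = 3800 m

3800 m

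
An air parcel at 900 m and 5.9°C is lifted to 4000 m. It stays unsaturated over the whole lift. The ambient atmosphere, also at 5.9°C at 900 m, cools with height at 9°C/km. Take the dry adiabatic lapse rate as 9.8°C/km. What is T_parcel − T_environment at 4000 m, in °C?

Parcel:
  900 → 4000 m (dry, 9.8°C/km): ΔT = -9.8 × 3.1 = -30.38°C → T = -24.48°C
Environment:
  900 → 4000 m (environment, 9°C/km): ΔT = -9 × 3.1 = -27.9°C → T = -22°C
T_parcel − T_env = -24.48 − (-22) = -2.48°C

-2.48°C (parcel cooler than environment)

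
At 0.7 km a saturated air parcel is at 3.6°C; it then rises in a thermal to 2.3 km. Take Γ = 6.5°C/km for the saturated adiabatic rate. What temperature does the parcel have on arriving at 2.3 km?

700 → 2300 m (saturated adiabatic, 6.5°C/km): ΔT = -6.5 × 1.6 = -10.4°C → T = -6.8°C

-6.8°C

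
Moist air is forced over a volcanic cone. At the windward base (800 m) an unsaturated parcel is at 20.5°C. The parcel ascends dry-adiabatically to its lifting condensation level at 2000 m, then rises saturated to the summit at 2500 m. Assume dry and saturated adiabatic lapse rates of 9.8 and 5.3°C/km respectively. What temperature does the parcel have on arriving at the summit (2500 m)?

6.09°C

Dry to 2000 m: -9.8 × 1.2 km = -11.76°C, so T = 8.74°C.
Saturated to 2500 m: -5.3 × 0.5 km = -2.65°C, so T = 6.09°C.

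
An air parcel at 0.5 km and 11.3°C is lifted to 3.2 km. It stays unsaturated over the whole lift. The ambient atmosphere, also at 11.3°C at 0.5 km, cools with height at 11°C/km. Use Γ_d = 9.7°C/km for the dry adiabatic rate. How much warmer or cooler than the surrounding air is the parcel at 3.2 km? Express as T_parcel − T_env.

Parcel:
  Dry to 3200 m: -9.7 × 2.7 km = -26.19°C, so T = -14.89°C.
Environment:
  Environment to 3200 m: -11 × 2.7 km = -29.7°C, so T = -18.4°C.
T_parcel − T_env = -14.89 − (-18.4) = +3.51°C

+3.51°C (parcel warmer than environment)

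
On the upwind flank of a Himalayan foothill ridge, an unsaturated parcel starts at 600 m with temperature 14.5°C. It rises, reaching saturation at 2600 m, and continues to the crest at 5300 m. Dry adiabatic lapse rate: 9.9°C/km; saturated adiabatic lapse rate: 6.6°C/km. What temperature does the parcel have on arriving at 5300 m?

600–2600 m, dry: Δz = 2 km ⇒ ΔT = -19.8°C; T = -5.3°C
2600–5300 m, saturated: Δz = 2.7 km ⇒ ΔT = -17.82°C; T = -23.12°C

-23.12°C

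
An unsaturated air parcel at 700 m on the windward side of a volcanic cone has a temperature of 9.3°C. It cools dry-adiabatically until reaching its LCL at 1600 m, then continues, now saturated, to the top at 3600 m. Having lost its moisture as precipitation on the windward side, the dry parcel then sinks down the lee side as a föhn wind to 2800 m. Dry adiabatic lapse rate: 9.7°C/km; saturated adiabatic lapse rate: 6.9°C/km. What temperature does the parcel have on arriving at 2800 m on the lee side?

-5.47°C

700 → 1600 m (dry, 9.7°C/km): ΔT = -9.7 × 0.9 = -8.73°C → T = 0.57°C
1600 → 3600 m (saturated, 6.9°C/km): ΔT = -6.9 × 2 = -13.8°C → T = -13.23°C
3600 → 2800 m (dry descent, 9.7°C/km): ΔT = +9.7 × 0.8 = +7.76°C → T = -5.47°C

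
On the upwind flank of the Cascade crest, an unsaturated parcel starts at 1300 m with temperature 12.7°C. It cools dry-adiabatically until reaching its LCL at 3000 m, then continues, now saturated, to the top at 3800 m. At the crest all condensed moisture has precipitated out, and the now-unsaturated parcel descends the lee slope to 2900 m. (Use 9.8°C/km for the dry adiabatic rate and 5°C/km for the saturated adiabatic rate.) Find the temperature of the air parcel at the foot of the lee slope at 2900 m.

0.86°C

1300 → 3000 m (dry, 9.8°C/km): ΔT = -9.8 × 1.7 = -16.66°C → T = -3.96°C
3000 → 3800 m (saturated, 5°C/km): ΔT = -5 × 0.8 = -4°C → T = -7.96°C
3800 → 2900 m (dry descent, 9.8°C/km): ΔT = +9.8 × 0.9 = +8.82°C → T = 0.86°C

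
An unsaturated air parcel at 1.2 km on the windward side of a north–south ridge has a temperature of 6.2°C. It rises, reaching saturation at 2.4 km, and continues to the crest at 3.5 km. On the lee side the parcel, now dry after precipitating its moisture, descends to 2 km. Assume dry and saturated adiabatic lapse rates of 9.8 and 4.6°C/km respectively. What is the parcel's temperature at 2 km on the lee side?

1200–2400 m, dry: Δz = 1.2 km ⇒ ΔT = -11.76°C; T = -5.56°C
2400–3500 m, saturated: Δz = 1.1 km ⇒ ΔT = -5.06°C; T = -10.62°C
3500–2000 m, dry descent: Δz = 1.5 km ⇒ ΔT = +14.7°C; T = 4.08°C

4.08°C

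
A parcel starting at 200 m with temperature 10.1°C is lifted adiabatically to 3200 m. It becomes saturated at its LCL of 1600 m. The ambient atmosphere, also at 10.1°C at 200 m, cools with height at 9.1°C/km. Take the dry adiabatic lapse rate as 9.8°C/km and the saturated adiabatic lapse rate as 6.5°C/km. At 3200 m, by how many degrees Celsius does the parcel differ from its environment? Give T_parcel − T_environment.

+3.18°C (parcel warmer than environment)

Parcel:
  Dry to 1600 m: -9.8 × 1.4 km = -13.72°C, so T = -3.62°C.
  Saturated to 3200 m: -6.5 × 1.6 km = -10.4°C, so T = -14.02°C.
Environment:
  Environment to 3200 m: -9.1 × 3 km = -27.3°C, so T = -17.2°C.
T_parcel − T_env = -14.02 − (-17.2) = +3.18°C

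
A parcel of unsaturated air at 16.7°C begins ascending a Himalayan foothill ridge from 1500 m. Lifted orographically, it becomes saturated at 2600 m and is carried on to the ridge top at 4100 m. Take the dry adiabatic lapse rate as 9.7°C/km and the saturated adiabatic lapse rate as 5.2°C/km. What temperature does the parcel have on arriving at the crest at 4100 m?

Dry to 2600 m: -9.7 × 1.1 km = -10.67°C, so T = 6.03°C.
Saturated to 4100 m: -5.2 × 1.5 km = -7.8°C, so T = -1.77°C.

-1.77°C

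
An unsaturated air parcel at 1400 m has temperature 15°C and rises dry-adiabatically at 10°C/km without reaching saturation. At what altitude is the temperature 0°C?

Height above start = (15 − 0) / 10 = 1.5 km
Altitude = 1400 m + 1500 m = 2900 m

2900 m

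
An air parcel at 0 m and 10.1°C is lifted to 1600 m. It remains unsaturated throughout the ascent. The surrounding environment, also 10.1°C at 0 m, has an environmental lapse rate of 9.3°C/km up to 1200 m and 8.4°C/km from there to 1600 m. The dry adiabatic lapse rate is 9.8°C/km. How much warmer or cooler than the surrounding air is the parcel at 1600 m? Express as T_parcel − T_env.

-1.16°C (parcel cooler than environment)

Parcel:
  Dry to 1600 m: -9.8 × 1.6 km = -15.68°C, so T = -5.58°C.
Environment:
  Environment, lower layer to 1200 m: -9.3 × 1.2 km = -11.16°C, so T = -1.06°C.
  Environment, upper layer to 1600 m: -8.4 × 0.4 km = -3.36°C, so T = -4.42°C.
T_parcel − T_env = -5.58 − (-4.42) = -1.16°C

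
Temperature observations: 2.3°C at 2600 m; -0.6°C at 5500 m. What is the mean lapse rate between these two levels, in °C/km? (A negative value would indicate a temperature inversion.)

1°C/km

Γ = −ΔT/Δz = (2.3 − (-0.6)) / (5500 − 2600) m
  = 2.9°C / 2.9 km = 1°C/km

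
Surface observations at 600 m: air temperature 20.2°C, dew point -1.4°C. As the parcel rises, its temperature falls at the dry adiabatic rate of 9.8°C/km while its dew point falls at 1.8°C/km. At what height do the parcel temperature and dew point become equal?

T and T_d converge at 9.8 − 1.8 = 8°C per km
Height above start = (20.2 − (-1.4)) / 8 = 2.7 km
LCL altitude = 600 m + 2700 m = 3300 m

3300 m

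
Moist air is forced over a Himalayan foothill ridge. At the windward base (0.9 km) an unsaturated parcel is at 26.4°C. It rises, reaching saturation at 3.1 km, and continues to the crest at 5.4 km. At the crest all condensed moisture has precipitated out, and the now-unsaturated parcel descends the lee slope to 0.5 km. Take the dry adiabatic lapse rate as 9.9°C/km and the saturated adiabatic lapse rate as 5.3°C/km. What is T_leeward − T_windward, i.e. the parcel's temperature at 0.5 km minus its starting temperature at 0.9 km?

+14.54°C

900 → 3100 m (dry, 9.9°C/km): ΔT = -9.9 × 2.2 = -21.78°C → T = 4.62°C
3100 → 5400 m (saturated, 5.3°C/km): ΔT = -5.3 × 2.3 = -12.19°C → T = -7.57°C
5400 → 500 m (dry descent, 9.9°C/km): ΔT = +9.9 × 4.9 = +48.51°C → T = 40.94°C
Net change vs windward start: 40.94 − 26.4 = +14.54°C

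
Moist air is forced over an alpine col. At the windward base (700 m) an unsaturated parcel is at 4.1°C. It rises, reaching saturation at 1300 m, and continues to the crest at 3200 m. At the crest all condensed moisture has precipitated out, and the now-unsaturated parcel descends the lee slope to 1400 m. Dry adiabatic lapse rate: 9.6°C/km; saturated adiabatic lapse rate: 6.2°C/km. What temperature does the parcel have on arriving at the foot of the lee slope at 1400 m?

Dry to 1300 m: -9.6 × 0.6 km = -5.76°C, so T = -1.66°C.
Saturated to 3200 m: -6.2 × 1.9 km = -11.78°C, so T = -13.44°C.
Dry descent to 1400 m: +9.6 × 1.8 km = +17.28°C, so T = 3.84°C.

3.84°C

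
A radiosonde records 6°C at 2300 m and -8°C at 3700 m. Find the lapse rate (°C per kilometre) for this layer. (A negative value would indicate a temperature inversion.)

10°C/km

Γ = −ΔT/Δz = (6 − (-8)) / (3700 − 2300) m
  = 14°C / 1.4 km = 10°C/km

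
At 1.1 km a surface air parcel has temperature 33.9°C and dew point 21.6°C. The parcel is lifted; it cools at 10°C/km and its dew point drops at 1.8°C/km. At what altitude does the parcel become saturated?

T and T_d converge at 10 − 1.8 = 8.2°C per km
Height above start = (33.9 − 21.6) / 8.2 = 1.5 km
LCL altitude = 1100 m + 1500 m = 2600 m

2.6 km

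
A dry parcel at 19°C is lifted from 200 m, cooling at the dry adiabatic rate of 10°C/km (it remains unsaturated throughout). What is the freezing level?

Height above start = (19 − 0) / 10 = 1.9 km
Altitude = 200 m + 1900 m = 2100 m

2100 m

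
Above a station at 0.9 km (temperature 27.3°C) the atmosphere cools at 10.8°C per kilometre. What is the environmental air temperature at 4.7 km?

-13.74°C

900–4700 m, environmental: Δz = 3.8 km ⇒ ΔT = -41.04°C; T = -13.74°C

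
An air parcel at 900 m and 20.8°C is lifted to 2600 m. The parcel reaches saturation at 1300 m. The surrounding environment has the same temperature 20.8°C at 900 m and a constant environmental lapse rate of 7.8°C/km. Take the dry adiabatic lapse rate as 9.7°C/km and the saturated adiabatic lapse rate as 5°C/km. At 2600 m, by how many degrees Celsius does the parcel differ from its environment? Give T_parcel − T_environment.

+2.88°C (parcel warmer than environment)

Parcel:
  900 → 1300 m (dry, 9.7°C/km): ΔT = -9.7 × 0.4 = -3.88°C → T = 16.92°C
  1300 → 2600 m (saturated, 5°C/km): ΔT = -5 × 1.3 = -6.5°C → T = 10.42°C
Environment:
  900 → 2600 m (environment, 7.8°C/km): ΔT = -7.8 × 1.7 = -13.26°C → T = 7.54°C
T_parcel − T_env = 10.42 − 7.54 = +2.88°C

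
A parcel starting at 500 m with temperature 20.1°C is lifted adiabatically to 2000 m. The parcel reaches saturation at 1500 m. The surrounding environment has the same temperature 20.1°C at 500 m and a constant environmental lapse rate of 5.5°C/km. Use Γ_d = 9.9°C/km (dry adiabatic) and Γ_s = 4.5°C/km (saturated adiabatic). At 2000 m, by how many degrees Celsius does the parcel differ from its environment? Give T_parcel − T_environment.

Parcel:
  From 500 m to 1500 m (dry): cools by 9.9 × 1 = 9.9°C, giving 10.2°C.
  From 1500 m to 2000 m (saturated): cools by 4.5 × 0.5 = 2.25°C, giving 7.95°C.
Environment:
  From 500 m to 2000 m (environment): cools by 5.5 × 1.5 = 8.25°C, giving 11.85°C.
T_parcel − T_env = 7.95 − 11.85 = -3.9°C

-3.9°C (parcel cooler than environment)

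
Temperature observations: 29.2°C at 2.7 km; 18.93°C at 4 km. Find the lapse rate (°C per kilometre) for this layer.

7.9°C/km

Γ = −ΔT/Δz = (29.2 − 18.93) / (4000 − 2700) m
  = 10.27°C / 1.3 km = 7.9°C/km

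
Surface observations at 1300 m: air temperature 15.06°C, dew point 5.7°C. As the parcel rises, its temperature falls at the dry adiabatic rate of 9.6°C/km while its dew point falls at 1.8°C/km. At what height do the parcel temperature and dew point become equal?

T and T_d converge at 9.6 − 1.8 = 7.8°C per km
Height above start = (15.06 − 5.7) / 7.8 = 1.2 km
LCL altitude = 1300 m + 1200 m = 2500 m

2500 m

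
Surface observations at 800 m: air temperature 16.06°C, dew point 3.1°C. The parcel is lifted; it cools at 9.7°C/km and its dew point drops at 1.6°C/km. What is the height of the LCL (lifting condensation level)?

2400 m

T and T_d converge at 9.7 − 1.6 = 8.1°C per km
Height above start = (16.06 − 3.1) / 8.1 = 1.6 km
LCL altitude = 800 m + 1600 m = 2400 m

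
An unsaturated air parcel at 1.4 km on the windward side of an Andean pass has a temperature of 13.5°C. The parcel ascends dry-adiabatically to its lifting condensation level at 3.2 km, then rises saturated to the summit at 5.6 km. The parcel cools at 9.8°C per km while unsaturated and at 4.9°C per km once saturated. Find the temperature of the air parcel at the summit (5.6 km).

Dry to 3200 m: -9.8 × 1.8 km = -17.64°C, so T = -4.14°C.
Saturated to 5600 m: -4.9 × 2.4 km = -11.76°C, so T = -15.9°C.

-15.9°C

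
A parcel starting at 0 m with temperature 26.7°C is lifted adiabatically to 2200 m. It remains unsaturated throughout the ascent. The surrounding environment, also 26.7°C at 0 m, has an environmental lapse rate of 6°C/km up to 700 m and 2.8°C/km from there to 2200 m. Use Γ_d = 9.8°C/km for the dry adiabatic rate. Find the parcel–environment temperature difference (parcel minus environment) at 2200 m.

Parcel:
  0–2200 m, dry: Δz = 2.2 km ⇒ ΔT = -21.56°C; T = 5.14°C
Environment:
  0–700 m, environment, lower layer: Δz = 0.7 km ⇒ ΔT = -4.2°C; T = 22.5°C
  700–2200 m, environment, upper layer: Δz = 1.5 km ⇒ ΔT = -4.2°C; T = 18.3°C
T_parcel − T_env = 5.14 − 18.3 = -13.16°C

-13.16°C (parcel cooler than environment)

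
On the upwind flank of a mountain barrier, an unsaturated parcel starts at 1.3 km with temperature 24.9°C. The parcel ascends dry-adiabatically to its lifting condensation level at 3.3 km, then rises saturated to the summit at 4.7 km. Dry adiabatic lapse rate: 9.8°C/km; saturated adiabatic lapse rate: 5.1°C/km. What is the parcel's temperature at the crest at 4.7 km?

-1.84°C

1300 → 3300 m (dry, 9.8°C/km): ΔT = -9.8 × 2 = -19.6°C → T = 5.3°C
3300 → 4700 m (saturated, 5.1°C/km): ΔT = -5.1 × 1.4 = -7.14°C → T = -1.84°C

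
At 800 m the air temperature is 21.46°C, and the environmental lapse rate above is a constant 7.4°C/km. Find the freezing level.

Height above start = (21.46 − 0) / 7.4 = 2.9 km
Altitude = 800 m + 2900 m = 3700 m

3700 m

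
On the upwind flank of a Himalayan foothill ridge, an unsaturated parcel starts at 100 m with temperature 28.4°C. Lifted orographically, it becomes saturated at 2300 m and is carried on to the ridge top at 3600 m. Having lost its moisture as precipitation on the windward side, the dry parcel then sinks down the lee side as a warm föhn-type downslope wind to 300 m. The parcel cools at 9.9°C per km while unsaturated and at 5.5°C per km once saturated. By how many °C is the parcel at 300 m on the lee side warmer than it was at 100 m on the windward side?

+3.74°C

Dry to 2300 m: -9.9 × 2.2 km = -21.78°C, so T = 6.62°C.
Saturated to 3600 m: -5.5 × 1.3 km = -7.15°C, so T = -0.53°C.
Dry descent to 300 m: +9.9 × 3.3 km = +32.67°C, so T = 32.14°C.
Net change vs windward start: 32.14 − 28.4 = +3.74°C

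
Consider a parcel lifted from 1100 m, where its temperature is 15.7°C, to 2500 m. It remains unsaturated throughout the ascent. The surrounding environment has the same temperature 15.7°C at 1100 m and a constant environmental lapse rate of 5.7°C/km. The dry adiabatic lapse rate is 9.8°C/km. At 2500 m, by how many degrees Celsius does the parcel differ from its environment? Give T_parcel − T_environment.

Parcel:
  From 1100 m to 2500 m (dry): cools by 9.8 × 1.4 = 13.72°C, giving 1.98°C.
Environment:
  From 1100 m to 2500 m (environment): cools by 5.7 × 1.4 = 7.98°C, giving 7.72°C.
T_parcel − T_env = 1.98 − 7.72 = -5.74°C

-5.74°C (parcel cooler than environment)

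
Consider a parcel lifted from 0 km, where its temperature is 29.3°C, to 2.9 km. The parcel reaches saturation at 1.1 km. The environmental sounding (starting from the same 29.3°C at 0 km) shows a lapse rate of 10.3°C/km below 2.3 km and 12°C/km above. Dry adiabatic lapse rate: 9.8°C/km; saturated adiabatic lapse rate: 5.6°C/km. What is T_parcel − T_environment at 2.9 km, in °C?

Parcel:
  From 0 m to 1100 m (dry): cools by 9.8 × 1.1 = 10.78°C, giving 18.52°C.
  From 1100 m to 2900 m (saturated): cools by 5.6 × 1.8 = 10.08°C, giving 8.44°C.
Environment:
  From 0 m to 2300 m (environment, lower layer): cools by 10.3 × 2.3 = 23.69°C, giving 5.61°C.
  From 2300 m to 2900 m (environment, upper layer): cools by 12 × 0.6 = 7.2°C, giving -1.59°C.
T_parcel − T_env = 8.44 − (-1.59) = +10.03°C

+10.03°C (parcel warmer than environment)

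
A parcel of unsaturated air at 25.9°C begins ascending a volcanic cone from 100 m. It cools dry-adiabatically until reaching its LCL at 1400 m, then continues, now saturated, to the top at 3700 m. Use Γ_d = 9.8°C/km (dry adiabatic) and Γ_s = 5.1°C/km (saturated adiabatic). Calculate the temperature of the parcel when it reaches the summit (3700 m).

100 → 1400 m (dry, 9.8°C/km): ΔT = -9.8 × 1.3 = -12.74°C → T = 13.16°C
1400 → 3700 m (saturated, 5.1°C/km): ΔT = -5.1 × 2.3 = -11.73°C → T = 1.43°C

1.43°C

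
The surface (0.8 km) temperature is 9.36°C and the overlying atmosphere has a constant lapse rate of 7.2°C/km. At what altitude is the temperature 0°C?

2.1 km

Height above start = (9.36 − 0) / 7.2 = 1.3 km
Altitude = 800 m + 1300 m = 2100 m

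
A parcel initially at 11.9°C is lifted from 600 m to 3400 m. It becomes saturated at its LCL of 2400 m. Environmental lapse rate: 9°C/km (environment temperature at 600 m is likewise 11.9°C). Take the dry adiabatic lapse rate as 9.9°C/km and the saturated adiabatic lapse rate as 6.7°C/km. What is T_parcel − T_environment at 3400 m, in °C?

+0.68°C (parcel warmer than environment)

Parcel:
  From 600 m to 2400 m (dry): cools by 9.9 × 1.8 = 17.82°C, giving -5.92°C.
  From 2400 m to 3400 m (saturated): cools by 6.7 × 1 = 6.7°C, giving -12.62°C.
Environment:
  From 600 m to 3400 m (environment): cools by 9 × 2.8 = 25.2°C, giving -13.3°C.
T_parcel − T_env = -12.62 − (-13.3) = +0.68°C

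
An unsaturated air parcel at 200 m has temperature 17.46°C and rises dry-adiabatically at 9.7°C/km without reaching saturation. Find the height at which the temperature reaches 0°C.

Height above start = (17.46 − 0) / 9.7 = 1.8 km
Altitude = 200 m + 1800 m = 2000 m

2000 m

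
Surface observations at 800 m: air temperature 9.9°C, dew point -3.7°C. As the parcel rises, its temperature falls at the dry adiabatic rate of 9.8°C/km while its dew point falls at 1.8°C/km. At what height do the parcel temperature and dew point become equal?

2500 m

T and T_d converge at 9.8 − 1.8 = 8°C per km
Height above start = (9.9 − (-3.7)) / 8 = 1.7 km
LCL altitude = 800 m + 1700 m = 2500 m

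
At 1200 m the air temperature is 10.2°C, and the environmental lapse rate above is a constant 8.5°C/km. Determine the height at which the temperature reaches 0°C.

Height above start = (10.2 − 0) / 8.5 = 1.2 km
Altitude = 1200 m + 1200 m = 2400 m

2400 m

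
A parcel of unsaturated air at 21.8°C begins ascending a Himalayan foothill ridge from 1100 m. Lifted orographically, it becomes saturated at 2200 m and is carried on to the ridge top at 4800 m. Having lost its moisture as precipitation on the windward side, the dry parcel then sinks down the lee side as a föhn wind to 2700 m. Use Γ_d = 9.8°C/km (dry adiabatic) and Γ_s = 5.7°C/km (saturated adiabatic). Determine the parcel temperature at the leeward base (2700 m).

16.78°C

1100 → 2200 m (dry, 9.8°C/km): ΔT = -9.8 × 1.1 = -10.78°C → T = 11.02°C
2200 → 4800 m (saturated, 5.7°C/km): ΔT = -5.7 × 2.6 = -14.82°C → T = -3.8°C
4800 → 2700 m (dry descent, 9.8°C/km): ΔT = +9.8 × 2.1 = +20.58°C → T = 16.78°C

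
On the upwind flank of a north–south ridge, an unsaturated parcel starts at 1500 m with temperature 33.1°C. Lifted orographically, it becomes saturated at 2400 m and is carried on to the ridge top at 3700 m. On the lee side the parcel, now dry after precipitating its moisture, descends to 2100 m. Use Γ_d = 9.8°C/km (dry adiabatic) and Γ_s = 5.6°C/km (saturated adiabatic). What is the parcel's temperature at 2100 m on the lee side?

32.68°C

1500 → 2400 m (dry, 9.8°C/km): ΔT = -9.8 × 0.9 = -8.82°C → T = 24.28°C
2400 → 3700 m (saturated, 5.6°C/km): ΔT = -5.6 × 1.3 = -7.28°C → T = 17°C
3700 → 2100 m (dry descent, 9.8°C/km): ΔT = +9.8 × 1.6 = +15.68°C → T = 32.68°C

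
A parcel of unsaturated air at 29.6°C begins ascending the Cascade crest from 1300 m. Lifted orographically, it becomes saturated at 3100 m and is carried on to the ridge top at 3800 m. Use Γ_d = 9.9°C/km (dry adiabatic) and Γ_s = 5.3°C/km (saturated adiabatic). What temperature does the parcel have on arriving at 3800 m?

8.07°C

1300 → 3100 m (dry, 9.9°C/km): ΔT = -9.9 × 1.8 = -17.82°C → T = 11.78°C
3100 → 3800 m (saturated, 5.3°C/km): ΔT = -5.3 × 0.7 = -3.71°C → T = 8.07°C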